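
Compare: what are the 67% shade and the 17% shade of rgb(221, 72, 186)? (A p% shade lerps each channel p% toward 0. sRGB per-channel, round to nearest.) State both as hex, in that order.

#49183D, #B73C9A

67% shade:
  R: 221 − 148.07 = 72.93 → 73
  G: 72 + 0.67×(0−72) = 72 − 48.24 = 23.76 → 24
  B: 186 + 0.67×(0−186) = 186 − 124.62 = 61.38 → 61
  → #49183D
17% shade:
  R: 221 − 37.57 = 183.43 → 183
  G: 72 + 0.17×(0−72) = 72 − 12.24 = 59.76 → 60
  B: 186 − 31.62 = 154.38 → 154
  → #B73C9A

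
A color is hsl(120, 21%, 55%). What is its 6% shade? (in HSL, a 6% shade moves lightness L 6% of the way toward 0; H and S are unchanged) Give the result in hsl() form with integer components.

hsl(120, 21%, 52%)

L moves 6% from 55 toward 0: 55 − 3.3 = 51.7 → 52.
H and S are unchanged.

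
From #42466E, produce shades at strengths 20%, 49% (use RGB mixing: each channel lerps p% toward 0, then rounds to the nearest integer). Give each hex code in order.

#42466E is rgb(66, 70, 110).
20%: (66 − 13.2 = 52.8→53, 70 − 14 = 56→56, 110 − 22 = 88→88) → #353858
49%: (66 − 32.34 = 33.66→34, 70 − 34.3 = 35.7→36, 110 − 53.9 = 56.1→56) → #222438

#353858, #222438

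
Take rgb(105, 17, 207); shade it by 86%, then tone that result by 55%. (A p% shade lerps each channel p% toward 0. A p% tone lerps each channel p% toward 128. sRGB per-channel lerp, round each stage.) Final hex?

#4D4753

An 86% shade moves each channel 86% toward 0:
  R: 105 + 0.86×(0−105) = 105 − 90.3 = 14.7 → 15
  G: 17 + 0.86×(0−17) = 17 − 14.62 = 2.38 → 2
  B: 207 − 178.02 = 28.98 → 29
After the shade: rgb(15, 2, 29) = #0F021D.
Per channel, c → c + 0.55(128 − c):
  R: 15 + 0.55×(128−15) = 15 + 62.15 = 77.15 → 77
  G: 2 + 69.3 = 71.3 → 71
  B: 29 + 0.55×(128−29) = 29 + 54.45 = 83.45 → 83
rgb(77, 71, 83) = #4D4753.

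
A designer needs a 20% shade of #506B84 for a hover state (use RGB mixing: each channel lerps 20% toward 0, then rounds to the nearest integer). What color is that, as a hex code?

#40566A

#506B84 is rgb(80, 107, 132).
A 20% shade moves each channel 20% toward 0:
  R: 80 + 0.2×(0−80) = 80 − 16 = 64 → 64
  G: 107 + 0.2×(0−107) = 107 − 21.4 = 85.6 → 86
  B: 132 + 0.2×(0−132) = 132 − 26.4 = 105.6 → 106
rgb(64, 86, 106) = #40566A.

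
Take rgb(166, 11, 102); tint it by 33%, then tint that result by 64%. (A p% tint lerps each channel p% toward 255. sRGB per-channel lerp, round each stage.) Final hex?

#E9C4DA

Lerp each channel 33% toward 255:
  R: 166 + 29.37 = 195.37 → 195
  G: 11 + 0.33×(255−11) = 11 + 80.52 = 91.52 → 92
  B: 102 + 0.33×(255−102) = 102 + 50.49 = 152.49 → 152
After the tint: rgb(195, 92, 152) = #C35C98.
A 64% tint moves each channel 64% toward 255:
  R: 195 + 38.4 = 233.4 → 233
  G: 92 + 104.32 = 196.32 → 196
  B: 152 + 0.64×(255−152) = 152 + 65.92 = 217.92 → 218
rgb(233, 196, 218) = #E9C4DA.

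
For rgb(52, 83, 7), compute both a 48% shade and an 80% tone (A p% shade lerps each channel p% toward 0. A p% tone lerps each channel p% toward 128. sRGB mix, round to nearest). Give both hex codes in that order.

#1b2b04, #717768

48% shade:
  R: 52 − 24.96 = 27.04 → 27
  G: 83 + 0.48×(0−83) = 83 − 39.84 = 43.16 → 43
  B: 7 + 0.48×(0−7) = 7 − 3.36 = 3.64 → 4
  → #1b2b04
80% tone:
  R: 52 + 0.8×(128−52) = 52 + 60.8 = 112.8 → 113
  G: 83 + 36 = 119 → 119
  B: 7 + 96.8 = 103.8 → 104
  → #717768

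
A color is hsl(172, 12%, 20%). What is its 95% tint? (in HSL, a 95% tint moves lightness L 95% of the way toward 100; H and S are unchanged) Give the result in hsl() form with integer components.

hsl(172, 12%, 96%)

L moves 95% from 20 toward 100: 20 + 76 = 96 → 96.
H and S are unchanged.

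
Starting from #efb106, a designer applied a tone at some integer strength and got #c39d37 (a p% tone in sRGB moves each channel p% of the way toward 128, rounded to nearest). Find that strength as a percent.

#efb106 is rgb(239, 177, 6); #c39d37 is rgb(195, 157, 55).
On the B channel (widest range): 55 ≈ 6 + (p/100)(128 − 6), so p ≈ 100×(55 − 6)/(128 − 6) = 4900/122 = 40.16.
p = 40 reproduces all three channels after rounding.

40%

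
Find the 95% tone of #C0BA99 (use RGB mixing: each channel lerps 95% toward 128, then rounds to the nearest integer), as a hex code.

#838381

#C0BA99 is rgb(192, 186, 153).
A 95% tone moves each channel 95% toward 128:
  R: 192 + 0.95×(128−192) = 192 − 60.8 = 131.2 → 131
  G: 186 − 55.1 = 130.9 → 131
  B: 153 − 23.75 = 129.25 → 129
rgb(131, 131, 129) = #838381.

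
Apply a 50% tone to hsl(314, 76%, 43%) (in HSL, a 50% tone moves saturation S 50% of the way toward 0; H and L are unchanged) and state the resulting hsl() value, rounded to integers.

hsl(314, 38%, 43%)

S moves 50% from 76 toward 0: 76 − 38 = 38 → 38.
H and L are unchanged.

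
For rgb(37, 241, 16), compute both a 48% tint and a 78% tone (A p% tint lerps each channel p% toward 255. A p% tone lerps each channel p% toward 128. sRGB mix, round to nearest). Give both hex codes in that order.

48% tint:
  R: 37 + 0.48×(255−37) = 37 + 104.64 = 141.64 → 142
  G: 241 + 0.48×(255−241) = 241 + 6.72 = 247.72 → 248
  B: 16 + 0.48×(255−16) = 16 + 114.72 = 130.72 → 131
  → #8EF883
78% tone:
  R: 37 + 0.78×(128−37) = 37 + 70.98 = 107.98 → 108
  G: 241 − 88.14 = 152.86 → 153
  B: 16 + 0.78×(128−16) = 16 + 87.36 = 103.36 → 103
  → #6C9967

#8EF883, #6C9967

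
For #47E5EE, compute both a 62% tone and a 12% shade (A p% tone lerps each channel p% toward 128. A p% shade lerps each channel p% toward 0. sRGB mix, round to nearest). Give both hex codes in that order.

#6AA6AA, #3ECAD1

#47E5EE is rgb(71, 229, 238).
62% tone:
  R: 71 + 35.34 = 106.34 → 106
  G: 229 + 0.62×(128−229) = 229 − 62.62 = 166.38 → 166
  B: 238 − 68.2 = 169.8 → 170
  → #6AA6AA
12% shade:
  R: 71 − 8.52 = 62.48 → 62
  G: 229 + 0.12×(0−229) = 229 − 27.48 = 201.52 → 202
  B: 238 + 0.12×(0−238) = 238 − 28.56 = 209.44 → 209
  → #3ECAD1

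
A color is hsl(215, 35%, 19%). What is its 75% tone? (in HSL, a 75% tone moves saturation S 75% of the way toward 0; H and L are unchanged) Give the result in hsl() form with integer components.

S moves 75% from 35 toward 0: 35 − 26.25 = 8.75 → 9.
H and L are unchanged.

hsl(215, 9%, 19%)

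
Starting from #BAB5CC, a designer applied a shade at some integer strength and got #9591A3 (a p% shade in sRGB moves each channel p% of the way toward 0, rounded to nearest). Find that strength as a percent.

#BAB5CC is rgb(186, 181, 204); #9591A3 is rgb(149, 145, 163).
On the B channel (widest range): 163 ≈ 204 + (p/100)(0 − 204), so p ≈ 100×(163 − 204)/(0 − 204) = -4100/-204 = 20.10.
p = 20 reproduces all three channels after rounding.

20%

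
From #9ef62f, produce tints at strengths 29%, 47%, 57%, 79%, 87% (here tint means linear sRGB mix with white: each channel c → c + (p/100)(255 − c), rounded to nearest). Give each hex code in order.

#9ef62f is rgb(158, 246, 47).
29%: (158 + 28.13 = 186.13→186, 246 + 2.61 = 248.61→249, 47 + 60.32 = 107.32→107) → #baf96b
47%: (158 + 45.59 = 203.59→204, 246 + 4.23 = 250.23→250, 47 + 97.76 = 144.76→145) → #ccfa91
57%: (158 + 55.29 = 213.29→213, 246 + 5.13 = 251.13→251, 47 + 118.56 = 165.56→166) → #d5fba6
79%: (158 + 76.63 = 234.63→235, 246 + 7.11 = 253.11→253, 47 + 164.32 = 211.32→211) → #ebfdd3
87%: (158 + 84.39 = 242.39→242, 246 + 7.83 = 253.83→254, 47 + 180.96 = 227.96→228) → #f2fee4

#baf96b, #ccfa91, #d5fba6, #ebfdd3, #f2fee4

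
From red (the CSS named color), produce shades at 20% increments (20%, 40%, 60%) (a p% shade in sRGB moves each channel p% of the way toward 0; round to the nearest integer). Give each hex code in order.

CSS red is rgb(255, 0, 0).
20%: (255 − 51 = 204→204, 0→0, 0→0) → #CC0000
40%: (255 − 102 = 153→153, 0→0, 0→0) → #990000
60%: (255 − 153 = 102→102, 0→0, 0→0) → #660000

#CC0000, #990000, #660000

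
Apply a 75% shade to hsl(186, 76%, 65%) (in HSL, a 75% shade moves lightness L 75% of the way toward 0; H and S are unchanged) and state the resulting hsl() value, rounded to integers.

L moves 75% from 65 toward 0: 65 − 48.75 = 16.25 → 16.
H and S are unchanged.

hsl(186, 76%, 16%)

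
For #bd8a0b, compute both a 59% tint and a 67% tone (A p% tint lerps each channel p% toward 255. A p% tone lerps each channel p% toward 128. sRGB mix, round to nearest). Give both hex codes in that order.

#e4cf9b, #948359

#bd8a0b is rgb(189, 138, 11).
59% tint:
  R: 189 + 38.94 = 227.94 → 228
  G: 138 + 0.59×(255−138) = 138 + 69.03 = 207.03 → 207
  B: 11 + 0.59×(255−11) = 11 + 143.96 = 154.96 → 155
  → #e4cf9b
67% tone:
  R: 189 + 0.67×(128−189) = 189 − 40.87 = 148.13 → 148
  G: 138 + 0.67×(128−138) = 138 − 6.7 = 131.3 → 131
  B: 11 + 78.39 = 89.39 → 89
  → #948359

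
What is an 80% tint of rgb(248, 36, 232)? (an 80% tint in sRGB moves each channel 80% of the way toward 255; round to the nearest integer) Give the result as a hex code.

Lerp each channel 80% toward 255:
  R: 248 + 0.8×(255−248) = 248 + 5.6 = 253.6 → 254
  G: 36 + 0.8×(255−36) = 36 + 175.2 = 211.2 → 211
  B: 232 + 0.8×(255−232) = 232 + 18.4 = 250.4 → 250
rgb(254, 211, 250) = #FED3FA.

#FED3FA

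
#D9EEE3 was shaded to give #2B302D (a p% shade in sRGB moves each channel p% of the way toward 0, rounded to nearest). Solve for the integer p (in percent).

#D9EEE3 is rgb(217, 238, 227); #2B302D is rgb(43, 48, 45).
On the G channel (widest range): 48 ≈ 238 + (p/100)(0 − 238), so p ≈ 100×(48 − 238)/(0 − 238) = -19000/-238 = 79.83.
p = 80 reproduces all three channels after rounding.

80%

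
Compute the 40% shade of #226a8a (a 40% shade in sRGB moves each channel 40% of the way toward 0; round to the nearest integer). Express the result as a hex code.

#226a8a is rgb(34, 106, 138).
A 40% shade moves each channel 40% toward 0:
  R: 34 − 13.6 = 20.4 → 20
  G: 106 + 0.4×(0−106) = 106 − 42.4 = 63.6 → 64
  B: 138 + 0.4×(0−138) = 138 − 55.2 = 82.8 → 83
rgb(20, 64, 83) = #144053.

#144053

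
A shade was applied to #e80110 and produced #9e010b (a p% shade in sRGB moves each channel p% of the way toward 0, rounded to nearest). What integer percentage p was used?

#e80110 is rgb(232, 1, 16); #9e010b is rgb(158, 1, 11).
On the R channel (widest range): 158 ≈ 232 + (p/100)(0 − 232), so p ≈ 100×(158 − 232)/(0 − 232) = -7400/-232 = 31.90.
p = 32 reproduces all three channels after rounding.

32%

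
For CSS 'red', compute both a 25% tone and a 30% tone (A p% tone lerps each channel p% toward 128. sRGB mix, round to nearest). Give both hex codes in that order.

CSS red is rgb(255, 0, 0).
25% tone:
  R: 255 + 0.25×(128−255) = 255 − 31.75 = 223.25 → 223
  G: 0 + 0.25×(128−0) = 0 + 32 = 32 → 32
  B: 0 + 32 = 32 → 32
  → #DF2020
30% tone:
  R: 255 − 38.1 = 216.9 → 217
  G: 0 + 0.3×(128−0) = 0 + 38.4 = 38.4 → 38
  B: 0 + 0.3×(128−0) = 0 + 38.4 = 38.4 → 38
  → #D92626

#DF2020, #D92626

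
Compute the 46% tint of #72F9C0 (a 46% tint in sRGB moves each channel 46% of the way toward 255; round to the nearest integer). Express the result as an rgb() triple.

rgb(179, 252, 221)

#72F9C0 is rgb(114, 249, 192).
Lerp each channel 46% toward 255:
  R: 114 + 0.46×(255−114) = 114 + 64.86 = 178.86 → 179
  G: 249 + 0.46×(255−249) = 249 + 2.76 = 251.76 → 252
  B: 192 + 0.46×(255−192) = 192 + 28.98 = 220.98 → 221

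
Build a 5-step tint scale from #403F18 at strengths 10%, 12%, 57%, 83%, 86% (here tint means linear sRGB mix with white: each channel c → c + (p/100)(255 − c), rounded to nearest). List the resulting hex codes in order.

#53522F, #575634, #ADAC9C, #DFDED8, #E4E4DF

#403F18 is rgb(64, 63, 24).
10%: (64 + 19.1 = 83.1→83, 63 + 19.2 = 82.2→82, 24 + 23.1 = 47.1→47) → #53522F
12%: (64 + 22.92 = 86.92→87, 63 + 23.04 = 86.04→86, 24 + 27.72 = 51.72→52) → #575634
57%: (64 + 108.87 = 172.87→173, 63 + 109.44 = 172.44→172, 24 + 131.67 = 155.67→156) → #ADAC9C
83%: (64 + 158.53 = 222.53→223, 63 + 159.36 = 222.36→222, 24 + 191.73 = 215.73→216) → #DFDED8
86%: (64 + 164.26 = 228.26→228, 63 + 165.12 = 228.12→228, 24 + 198.66 = 222.66→223) → #E4E4DF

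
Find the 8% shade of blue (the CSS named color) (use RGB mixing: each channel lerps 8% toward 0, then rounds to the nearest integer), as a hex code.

CSS blue is rgb(0, 0, 255).
Per channel, c → c + 0.08(0 − c):
  R: 0 + 0 = 0 → 0
  G: 0 + 0.08×(0−0) = 0 + 0 = 0 → 0
  B: 255 + 0.08×(0−255) = 255 − 20.4 = 234.6 → 235
rgb(0, 0, 235) = #0000eb.

#0000eb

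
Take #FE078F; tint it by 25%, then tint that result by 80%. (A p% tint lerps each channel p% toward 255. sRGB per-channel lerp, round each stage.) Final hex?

#FFDAEE

#FE078F is rgb(254, 7, 143).
Per channel, c → c + 0.25(255 − c):
  R: 254 + 0.25×(255−254) = 254 + 0.25 = 254.25 → 254
  G: 7 + 62 = 69 → 69
  B: 143 + 0.25×(255−143) = 143 + 28 = 171 → 171
After the tint: rgb(254, 69, 171) = #FE45AB.
Per channel, c → c + 0.8(255 − c):
  R: 254 + 0.8 = 254.8 → 255
  G: 69 + 148.8 = 217.8 → 218
  B: 171 + 0.8×(255−171) = 171 + 67.2 = 238.2 → 238
rgb(255, 218, 238) = #FFDAEE.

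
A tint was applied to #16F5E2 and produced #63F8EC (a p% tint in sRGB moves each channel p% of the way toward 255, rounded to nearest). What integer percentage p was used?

33%

#16F5E2 is rgb(22, 245, 226); #63F8EC is rgb(99, 248, 236).
On the R channel (widest range): 99 ≈ 22 + (p/100)(255 − 22), so p ≈ 100×(99 − 22)/(255 − 22) = 7700/233 = 33.05.
p = 33 reproduces all three channels after rounding.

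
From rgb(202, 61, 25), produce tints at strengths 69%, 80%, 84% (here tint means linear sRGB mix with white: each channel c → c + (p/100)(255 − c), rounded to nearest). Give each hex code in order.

#EFC3B8, #F4D8D1, #F7E0DA

69%: (202 + 36.57 = 238.57→239, 61 + 133.86 = 194.86→195, 25 + 158.7 = 183.7→184) → #EFC3B8
80%: (202 + 42.4 = 244.4→244, 61 + 155.2 = 216.2→216, 25 + 184 = 209→209) → #F4D8D1
84%: (202 + 44.52 = 246.52→247, 61 + 162.96 = 223.96→224, 25 + 193.2 = 218.2→218) → #F7E0DA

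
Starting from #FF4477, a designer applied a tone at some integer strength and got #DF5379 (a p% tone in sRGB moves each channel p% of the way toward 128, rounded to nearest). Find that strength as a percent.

25%

#FF4477 is rgb(255, 68, 119); #DF5379 is rgb(223, 83, 121).
On the R channel (widest range): 223 ≈ 255 + (p/100)(128 − 255), so p ≈ 100×(223 − 255)/(128 − 255) = -3200/-127 = 25.20.
p = 25 reproduces all three channels after rounding.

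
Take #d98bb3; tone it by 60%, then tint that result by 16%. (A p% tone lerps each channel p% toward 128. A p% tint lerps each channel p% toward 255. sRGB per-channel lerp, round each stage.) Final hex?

#d98bb3 is rgb(217, 139, 179).
Lerp each channel 60% toward 128:
  R: 217 − 53.4 = 163.6 → 164
  G: 139 − 6.6 = 132.4 → 132
  B: 179 + 0.6×(128−179) = 179 − 30.6 = 148.4 → 148
After the tone: rgb(164, 132, 148) = #a48494.
Per channel, c → c + 0.16(255 − c):
  R: 164 + 0.16×(255−164) = 164 + 14.56 = 178.56 → 179
  G: 132 + 0.16×(255−132) = 132 + 19.68 = 151.68 → 152
  B: 148 + 0.16×(255−148) = 148 + 17.12 = 165.12 → 165
rgb(179, 152, 165) = #b398a5.

#b398a5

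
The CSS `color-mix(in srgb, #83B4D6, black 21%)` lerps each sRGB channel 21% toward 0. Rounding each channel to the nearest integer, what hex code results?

#83B4D6 is rgb(131, 180, 214).
Lerp each channel 21% toward 0:
  R: 131 − 27.51 = 103.49 → 103
  G: 180 + 0.21×(0−180) = 180 − 37.8 = 142.2 → 142
  B: 214 − 44.94 = 169.06 → 169
rgb(103, 142, 169) = #678EA9.

#678EA9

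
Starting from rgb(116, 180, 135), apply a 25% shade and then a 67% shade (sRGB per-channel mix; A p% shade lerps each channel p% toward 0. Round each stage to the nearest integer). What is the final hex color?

A 25% shade moves each channel 25% toward 0:
  R: 116 − 29 = 87 → 87
  G: 180 + 0.25×(0−180) = 180 − 45 = 135 → 135
  B: 135 + 0.25×(0−135) = 135 − 33.75 = 101.25 → 101
After the shade: rgb(87, 135, 101) = #578765.
A 67% shade moves each channel 67% toward 0:
  R: 87 − 58.29 = 28.71 → 29
  G: 135 + 0.67×(0−135) = 135 − 90.45 = 44.55 → 45
  B: 101 + 0.67×(0−101) = 101 − 67.67 = 33.33 → 33
rgb(29, 45, 33) = #1d2d21.

#1d2d21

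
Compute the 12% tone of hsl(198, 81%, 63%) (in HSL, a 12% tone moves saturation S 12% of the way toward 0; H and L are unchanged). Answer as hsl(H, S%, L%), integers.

S moves 12% from 81 toward 0: 81 − 9.72 = 71.28 → 71.
H and L are unchanged.

hsl(198, 71%, 63%)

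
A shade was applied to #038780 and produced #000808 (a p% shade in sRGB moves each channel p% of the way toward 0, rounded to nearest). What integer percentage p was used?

94%

#038780 is rgb(3, 135, 128); #000808 is rgb(0, 8, 8).
On the G channel (widest range): 8 ≈ 135 + (p/100)(0 − 135), so p ≈ 100×(8 − 135)/(0 − 135) = -12700/-135 = 94.07.
p = 94 reproduces all three channels after rounding.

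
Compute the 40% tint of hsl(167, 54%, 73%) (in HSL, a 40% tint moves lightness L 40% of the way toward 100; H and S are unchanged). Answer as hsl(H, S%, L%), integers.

L moves 40% from 73 toward 100: 73 + 10.8 = 83.8 → 84.
H and S are unchanged.

hsl(167, 54%, 84%)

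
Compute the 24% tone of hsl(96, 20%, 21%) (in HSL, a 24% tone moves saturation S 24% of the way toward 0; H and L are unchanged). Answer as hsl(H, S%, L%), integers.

hsl(96, 15%, 21%)

S moves 24% from 20 toward 0: 20 − 4.8 = 15.2 → 15.
H and L are unchanged.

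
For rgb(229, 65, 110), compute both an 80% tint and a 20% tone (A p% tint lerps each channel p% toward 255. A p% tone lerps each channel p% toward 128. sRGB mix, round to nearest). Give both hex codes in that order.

80% tint:
  R: 229 + 20.8 = 249.8 → 250
  G: 65 + 152 = 217 → 217
  B: 110 + 0.8×(255−110) = 110 + 116 = 226 → 226
  → #fad9e2
20% tone:
  R: 229 − 20.2 = 208.8 → 209
  G: 65 + 0.2×(128−65) = 65 + 12.6 = 77.6 → 78
  B: 110 + 0.2×(128−110) = 110 + 3.6 = 113.6 → 114
  → #d14e72

#fad9e2, #d14e72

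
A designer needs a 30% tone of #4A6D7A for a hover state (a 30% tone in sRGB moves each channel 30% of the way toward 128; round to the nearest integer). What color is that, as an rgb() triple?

rgb(90, 115, 124)

#4A6D7A is rgb(74, 109, 122).
Lerp each channel 30% toward 128:
  R: 74 + 0.3×(128−74) = 74 + 16.2 = 90.2 → 90
  G: 109 + 0.3×(128−109) = 109 + 5.7 = 114.7 → 115
  B: 122 + 0.3×(128−122) = 122 + 1.8 = 123.8 → 124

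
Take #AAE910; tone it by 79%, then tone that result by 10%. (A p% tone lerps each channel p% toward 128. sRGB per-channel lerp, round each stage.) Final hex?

#AAE910 is rgb(170, 233, 16).
Lerp each channel 79% toward 128:
  R: 170 − 33.18 = 136.82 → 137
  G: 233 + 0.79×(128−233) = 233 − 82.95 = 150.05 → 150
  B: 16 + 0.79×(128−16) = 16 + 88.48 = 104.48 → 104
After the tone: rgb(137, 150, 104) = #899668.
A 10% tone moves each channel 10% toward 128:
  R: 137 − 0.9 = 136.1 → 136
  G: 150 + 0.1×(128−150) = 150 − 2.2 = 147.8 → 148
  B: 104 + 0.1×(128−104) = 104 + 2.4 = 106.4 → 106
rgb(136, 148, 106) = #88946A.

#88946A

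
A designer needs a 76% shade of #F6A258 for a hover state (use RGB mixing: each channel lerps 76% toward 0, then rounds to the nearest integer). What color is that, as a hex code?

#3B2715

#F6A258 is rgb(246, 162, 88).
A 76% shade moves each channel 76% toward 0:
  R: 246 − 186.96 = 59.04 → 59
  G: 162 − 123.12 = 38.88 → 39
  B: 88 − 66.88 = 21.12 → 21
rgb(59, 39, 21) = #3B2715.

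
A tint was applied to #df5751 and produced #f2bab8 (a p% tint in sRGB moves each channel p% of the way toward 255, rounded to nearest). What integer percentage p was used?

59%

#df5751 is rgb(223, 87, 81); #f2bab8 is rgb(242, 186, 184).
On the B channel (widest range): 184 ≈ 81 + (p/100)(255 − 81), so p ≈ 100×(184 − 81)/(255 − 81) = 10300/174 = 59.20.
p = 59 reproduces all three channels after rounding.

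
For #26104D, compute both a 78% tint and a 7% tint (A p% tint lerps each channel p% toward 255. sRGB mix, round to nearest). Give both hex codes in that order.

#CFCAD8, #352159

#26104D is rgb(38, 16, 77).
78% tint:
  R: 38 + 0.78×(255−38) = 38 + 169.26 = 207.26 → 207
  G: 16 + 186.42 = 202.42 → 202
  B: 77 + 0.78×(255−77) = 77 + 138.84 = 215.84 → 216
  → #CFCAD8
7% tint:
  R: 38 + 0.07×(255−38) = 38 + 15.19 = 53.19 → 53
  G: 16 + 0.07×(255−16) = 16 + 16.73 = 32.73 → 33
  B: 77 + 0.07×(255−77) = 77 + 12.46 = 89.46 → 89
  → #352159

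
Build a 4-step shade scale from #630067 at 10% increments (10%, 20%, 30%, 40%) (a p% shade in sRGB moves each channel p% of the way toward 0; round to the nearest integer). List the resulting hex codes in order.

#59005D, #4F0052, #450048, #3B003E

#630067 is rgb(99, 0, 103).
10%: (99 − 9.9 = 89.1→89, 0→0, 103 − 10.3 = 92.7→93) → #59005D
20%: (99 − 19.8 = 79.2→79, 0→0, 103 − 20.6 = 82.4→82) → #4F0052
30%: (99 − 29.7 = 69.3→69, 0→0, 103 − 30.9 = 72.1→72) → #450048
40%: (99 − 39.6 = 59.4→59, 0→0, 103 − 41.2 = 61.8→62) → #3B003E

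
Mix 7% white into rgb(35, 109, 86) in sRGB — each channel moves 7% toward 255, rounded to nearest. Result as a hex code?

Lerp each channel 7% toward 255:
  R: 35 + 0.07×(255−35) = 35 + 15.4 = 50.4 → 50
  G: 109 + 0.07×(255−109) = 109 + 10.22 = 119.22 → 119
  B: 86 + 11.83 = 97.83 → 98
rgb(50, 119, 98) = #327762.

#327762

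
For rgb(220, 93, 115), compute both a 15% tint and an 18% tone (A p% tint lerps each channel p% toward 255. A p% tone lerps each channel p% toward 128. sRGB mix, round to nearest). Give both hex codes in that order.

#E17588, #CB6375

15% tint:
  R: 220 + 5.25 = 225.25 → 225
  G: 93 + 24.3 = 117.3 → 117
  B: 115 + 21 = 136 → 136
  → #E17588
18% tone:
  R: 220 + 0.18×(128−220) = 220 − 16.56 = 203.44 → 203
  G: 93 + 6.3 = 99.3 → 99
  B: 115 + 2.34 = 117.34 → 117
  → #CB6375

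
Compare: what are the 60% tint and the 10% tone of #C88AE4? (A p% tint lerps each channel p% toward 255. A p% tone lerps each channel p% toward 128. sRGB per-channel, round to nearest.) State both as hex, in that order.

#E9D0F4, #C189DA

#C88AE4 is rgb(200, 138, 228).
60% tint:
  R: 200 + 33 = 233 → 233
  G: 138 + 0.6×(255−138) = 138 + 70.2 = 208.2 → 208
  B: 228 + 16.2 = 244.2 → 244
  → #E9D0F4
10% tone:
  R: 200 + 0.1×(128−200) = 200 − 7.2 = 192.8 → 193
  G: 138 + 0.1×(128−138) = 138 − 1 = 137 → 137
  B: 228 + 0.1×(128−228) = 228 − 10 = 218 → 218
  → #C189DA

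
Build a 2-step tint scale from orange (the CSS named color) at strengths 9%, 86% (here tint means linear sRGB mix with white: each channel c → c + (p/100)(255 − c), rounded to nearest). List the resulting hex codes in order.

CSS orange is rgb(255, 165, 0).
9%: (255→255, 165 + 8.1 = 173.1→173, 0 + 22.95 = 22.95→23) → #FFAD17
86%: (255→255, 165 + 77.4 = 242.4→242, 0 + 219.3 = 219.3→219) → #FFF2DB

#FFAD17, #FFF2DB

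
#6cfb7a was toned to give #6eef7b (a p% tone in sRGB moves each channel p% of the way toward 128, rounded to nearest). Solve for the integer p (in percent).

10%

#6cfb7a is rgb(108, 251, 122); #6eef7b is rgb(110, 239, 123).
On the G channel (widest range): 239 ≈ 251 + (p/100)(128 − 251), so p ≈ 100×(239 − 251)/(128 − 251) = -1200/-123 = 9.76.
p = 10 reproduces all three channels after rounding.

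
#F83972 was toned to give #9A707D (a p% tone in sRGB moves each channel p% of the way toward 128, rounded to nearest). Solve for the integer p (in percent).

78%

#F83972 is rgb(248, 57, 114); #9A707D is rgb(154, 112, 125).
On the R channel (widest range): 154 ≈ 248 + (p/100)(128 − 248), so p ≈ 100×(154 − 248)/(128 − 248) = -9400/-120 = 78.33.
p = 78 reproduces all three channels after rounding.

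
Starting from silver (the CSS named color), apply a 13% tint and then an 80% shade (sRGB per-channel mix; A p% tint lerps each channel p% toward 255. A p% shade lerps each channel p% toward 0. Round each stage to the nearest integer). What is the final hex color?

CSS silver is rgb(192, 192, 192).
A 13% tint moves each channel 13% toward 255:
  R: 192 + 8.19 = 200.19 → 200
  G: 192 + 0.13×(255−192) = 192 + 8.19 = 200.19 → 200
  B: 192 + 0.13×(255−192) = 192 + 8.19 = 200.19 → 200
After the tint: rgb(200, 200, 200) = #c8c8c8.
An 80% shade moves each channel 80% toward 0:
  R: 200 + 0.8×(0−200) = 200 − 160 = 40 → 40
  G: 200 − 160 = 40 → 40
  B: 200 + 0.8×(0−200) = 200 − 160 = 40 → 40
rgb(40, 40, 40) = #282828.

#282828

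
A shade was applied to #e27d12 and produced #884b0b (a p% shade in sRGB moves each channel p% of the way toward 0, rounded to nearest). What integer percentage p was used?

40%

#e27d12 is rgb(226, 125, 18); #884b0b is rgb(136, 75, 11).
On the R channel (widest range): 136 ≈ 226 + (p/100)(0 − 226), so p ≈ 100×(136 − 226)/(0 − 226) = -9000/-226 = 39.82.
p = 40 reproduces all three channels after rounding.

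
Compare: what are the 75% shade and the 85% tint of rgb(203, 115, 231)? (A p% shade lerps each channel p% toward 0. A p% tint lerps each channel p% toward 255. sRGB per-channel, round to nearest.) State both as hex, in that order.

75% shade:
  R: 203 + 0.75×(0−203) = 203 − 152.25 = 50.75 → 51
  G: 115 + 0.75×(0−115) = 115 − 86.25 = 28.75 → 29
  B: 231 + 0.75×(0−231) = 231 − 173.25 = 57.75 → 58
  → #331d3a
85% tint:
  R: 203 + 44.2 = 247.2 → 247
  G: 115 + 119 = 234 → 234
  B: 231 + 0.85×(255−231) = 231 + 20.4 = 251.4 → 251
  → #f7eafb

#331d3a, #f7eafb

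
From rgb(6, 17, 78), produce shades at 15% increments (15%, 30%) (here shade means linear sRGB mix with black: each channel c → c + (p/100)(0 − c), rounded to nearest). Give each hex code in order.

15%: (6 − 0.9 = 5.1→5, 17 − 2.55 = 14.45→14, 78 − 11.7 = 66.3→66) → #050e42
30%: (6 − 1.8 = 4.2→4, 17 − 5.1 = 11.9→12, 78 − 23.4 = 54.6→55) → #040c37

#050e42, #040c37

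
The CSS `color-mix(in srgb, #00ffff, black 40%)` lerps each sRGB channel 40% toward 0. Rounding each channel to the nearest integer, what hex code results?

#00ffff is rgb(0, 255, 255).
A 40% shade moves each channel 40% toward 0:
  R: 0 + 0.4×(0−0) = 0 + 0 = 0 → 0
  G: 255 − 102 = 153 → 153
  B: 255 + 0.4×(0−255) = 255 − 102 = 153 → 153
rgb(0, 153, 153) = #009999.

#009999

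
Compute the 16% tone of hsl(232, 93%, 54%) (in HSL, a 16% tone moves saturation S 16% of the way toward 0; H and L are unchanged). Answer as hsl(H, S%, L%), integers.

S moves 16% from 93 toward 0: 93 − 14.88 = 78.12 → 78.
H and L are unchanged.

hsl(232, 78%, 54%)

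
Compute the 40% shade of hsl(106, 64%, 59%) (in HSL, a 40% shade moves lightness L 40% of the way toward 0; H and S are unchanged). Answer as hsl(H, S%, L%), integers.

L moves 40% from 59 toward 0: 59 − 23.6 = 35.4 → 35.
H and S are unchanged.

hsl(106, 64%, 35%)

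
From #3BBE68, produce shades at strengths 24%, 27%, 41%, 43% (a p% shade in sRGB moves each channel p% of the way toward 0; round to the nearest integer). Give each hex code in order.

#3BBE68 is rgb(59, 190, 104).
24%: (59 − 14.16 = 44.84→45, 190 − 45.6 = 144.4→144, 104 − 24.96 = 79.04→79) → #2D904F
27%: (59 − 15.93 = 43.07→43, 190 − 51.3 = 138.7→139, 104 − 28.08 = 75.92→76) → #2B8B4C
41%: (59 − 24.19 = 34.81→35, 190 − 77.9 = 112.1→112, 104 − 42.64 = 61.36→61) → #23703D
43%: (59 − 25.37 = 33.63→34, 190 − 81.7 = 108.3→108, 104 − 44.72 = 59.28→59) → #226C3B

#2D904F, #2B8B4C, #23703D, #226C3B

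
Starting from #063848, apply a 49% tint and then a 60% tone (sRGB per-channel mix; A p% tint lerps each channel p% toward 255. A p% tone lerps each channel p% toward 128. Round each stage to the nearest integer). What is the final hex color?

#063848 is rgb(6, 56, 72).
A 49% tint moves each channel 49% toward 255:
  R: 6 + 0.49×(255−6) = 6 + 122.01 = 128.01 → 128
  G: 56 + 97.51 = 153.51 → 154
  B: 72 + 0.49×(255−72) = 72 + 89.67 = 161.67 → 162
After the tint: rgb(128, 154, 162) = #809AA2.
Lerp each channel 60% toward 128:
  R: 128 + 0 = 128 → 128
  G: 154 − 15.6 = 138.4 → 138
  B: 162 − 20.4 = 141.6 → 142
rgb(128, 138, 142) = #808A8E.

#808A8E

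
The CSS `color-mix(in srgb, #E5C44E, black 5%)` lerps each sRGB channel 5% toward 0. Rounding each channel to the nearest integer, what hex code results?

#DABA4A

#E5C44E is rgb(229, 196, 78).
A 5% shade moves each channel 5% toward 0:
  R: 229 − 11.45 = 217.55 → 218
  G: 196 + 0.05×(0−196) = 196 − 9.8 = 186.2 → 186
  B: 78 + 0.05×(0−78) = 78 − 3.9 = 74.1 → 74
rgb(218, 186, 74) = #DABA4A.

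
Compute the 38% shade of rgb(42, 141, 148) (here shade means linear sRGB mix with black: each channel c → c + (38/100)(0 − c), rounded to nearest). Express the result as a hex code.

#1A575C

A 38% shade moves each channel 38% toward 0:
  R: 42 + 0.38×(0−42) = 42 − 15.96 = 26.04 → 26
  G: 141 + 0.38×(0−141) = 141 − 53.58 = 87.42 → 87
  B: 148 − 56.24 = 91.76 → 92
rgb(26, 87, 92) = #1A575C.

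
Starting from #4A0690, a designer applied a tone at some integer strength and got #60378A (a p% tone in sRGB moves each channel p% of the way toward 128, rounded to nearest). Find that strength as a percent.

40%

#4A0690 is rgb(74, 6, 144); #60378A is rgb(96, 55, 138).
On the G channel (widest range): 55 ≈ 6 + (p/100)(128 − 6), so p ≈ 100×(55 − 6)/(128 − 6) = 4900/122 = 40.16.
p = 40 reproduces all three channels after rounding.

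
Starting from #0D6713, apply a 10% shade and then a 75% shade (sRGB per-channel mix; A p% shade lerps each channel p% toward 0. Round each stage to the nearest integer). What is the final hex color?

#0D6713 is rgb(13, 103, 19).
Per channel, c → c + 0.1(0 − c):
  R: 13 + 0.1×(0−13) = 13 − 1.3 = 11.7 → 12
  G: 103 − 10.3 = 92.7 → 93
  B: 19 − 1.9 = 17.1 → 17
After the shade: rgb(12, 93, 17) = #0C5D11.
Per channel, c → c + 0.75(0 − c):
  R: 12 − 9 = 3 → 3
  G: 93 − 69.75 = 23.25 → 23
  B: 17 − 12.75 = 4.25 → 4
rgb(3, 23, 4) = #031704.

#031704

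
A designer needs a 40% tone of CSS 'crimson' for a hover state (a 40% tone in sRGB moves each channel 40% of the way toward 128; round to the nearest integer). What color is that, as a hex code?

CSS crimson is rgb(220, 20, 60).
Lerp each channel 40% toward 128:
  R: 220 + 0.4×(128−220) = 220 − 36.8 = 183.2 → 183
  G: 20 + 0.4×(128−20) = 20 + 43.2 = 63.2 → 63
  B: 60 + 27.2 = 87.2 → 87
rgb(183, 63, 87) = #B73F57.

#B73F57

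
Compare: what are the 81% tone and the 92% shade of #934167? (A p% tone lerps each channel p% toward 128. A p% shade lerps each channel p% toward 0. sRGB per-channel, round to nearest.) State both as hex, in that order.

#84747B, #0C0508

#934167 is rgb(147, 65, 103).
81% tone:
  R: 147 + 0.81×(128−147) = 147 − 15.39 = 131.61 → 132
  G: 65 + 51.03 = 116.03 → 116
  B: 103 + 20.25 = 123.25 → 123
  → #84747B
92% shade:
  R: 147 + 0.92×(0−147) = 147 − 135.24 = 11.76 → 12
  G: 65 + 0.92×(0−65) = 65 − 59.8 = 5.2 → 5
  B: 103 + 0.92×(0−103) = 103 − 94.76 = 8.24 → 8
  → #0C0508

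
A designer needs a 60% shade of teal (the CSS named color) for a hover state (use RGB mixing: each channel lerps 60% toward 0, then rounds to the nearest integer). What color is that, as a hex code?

#003333

CSS teal is rgb(0, 128, 128).
A 60% shade moves each channel 60% toward 0:
  R: 0 + 0.6×(0−0) = 0 + 0 = 0 → 0
  G: 128 + 0.6×(0−128) = 128 − 76.8 = 51.2 → 51
  B: 128 + 0.6×(0−128) = 128 − 76.8 = 51.2 → 51
rgb(0, 51, 51) = #003333.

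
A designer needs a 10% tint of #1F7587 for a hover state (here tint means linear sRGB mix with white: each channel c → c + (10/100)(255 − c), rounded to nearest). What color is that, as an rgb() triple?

rgb(53, 131, 147)

#1F7587 is rgb(31, 117, 135).
A 10% tint moves each channel 10% toward 255:
  R: 31 + 0.1×(255−31) = 31 + 22.4 = 53.4 → 53
  G: 117 + 0.1×(255−117) = 117 + 13.8 = 130.8 → 131
  B: 135 + 12 = 147 → 147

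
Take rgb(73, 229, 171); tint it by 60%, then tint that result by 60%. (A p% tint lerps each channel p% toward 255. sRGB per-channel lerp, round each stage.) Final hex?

Lerp each channel 60% toward 255:
  R: 73 + 109.2 = 182.2 → 182
  G: 229 + 0.6×(255−229) = 229 + 15.6 = 244.6 → 245
  B: 171 + 0.6×(255−171) = 171 + 50.4 = 221.4 → 221
After the tint: rgb(182, 245, 221) = #b6f5dd.
A 60% tint moves each channel 60% toward 255:
  R: 182 + 0.6×(255−182) = 182 + 43.8 = 225.8 → 226
  G: 245 + 0.6×(255−245) = 245 + 6 = 251 → 251
  B: 221 + 0.6×(255−221) = 221 + 20.4 = 241.4 → 241
rgb(226, 251, 241) = #e2fbf1.

#e2fbf1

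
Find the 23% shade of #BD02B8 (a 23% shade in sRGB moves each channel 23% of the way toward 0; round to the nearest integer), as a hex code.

#BD02B8 is rgb(189, 2, 184).
Per channel, c → c + 0.23(0 − c):
  R: 189 − 43.47 = 145.53 → 146
  G: 2 + 0.23×(0−2) = 2 − 0.46 = 1.54 → 2
  B: 184 + 0.23×(0−184) = 184 − 42.32 = 141.68 → 142
rgb(146, 2, 142) = #92028E.

#92028E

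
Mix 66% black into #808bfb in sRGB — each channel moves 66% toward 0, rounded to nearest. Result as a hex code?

#808bfb is rgb(128, 139, 251).
Per channel, c → c + 0.66(0 − c):
  R: 128 + 0.66×(0−128) = 128 − 84.48 = 43.52 → 44
  G: 139 + 0.66×(0−139) = 139 − 91.74 = 47.26 → 47
  B: 251 − 165.66 = 85.34 → 85
rgb(44, 47, 85) = #2c2f55.

#2c2f55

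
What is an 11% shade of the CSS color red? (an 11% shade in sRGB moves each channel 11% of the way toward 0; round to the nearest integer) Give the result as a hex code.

#E30000

CSS red is rgb(255, 0, 0).
Per channel, c → c + 0.11(0 − c):
  R: 255 − 28.05 = 226.95 → 227
  G: 0 + 0.11×(0−0) = 0 + 0 = 0 → 0
  B: 0 + 0.11×(0−0) = 0 + 0 = 0 → 0
rgb(227, 0, 0) = #E30000.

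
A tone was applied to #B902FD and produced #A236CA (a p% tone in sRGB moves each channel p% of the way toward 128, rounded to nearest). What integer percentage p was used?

#B902FD is rgb(185, 2, 253); #A236CA is rgb(162, 54, 202).
On the G channel (widest range): 54 ≈ 2 + (p/100)(128 − 2), so p ≈ 100×(54 − 2)/(128 − 2) = 5200/126 = 41.27.
p = 41 reproduces all three channels after rounding.

41%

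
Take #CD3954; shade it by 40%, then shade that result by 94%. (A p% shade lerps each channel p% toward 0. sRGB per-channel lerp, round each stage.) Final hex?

#070203

#CD3954 is rgb(205, 57, 84).
A 40% shade moves each channel 40% toward 0:
  R: 205 − 82 = 123 → 123
  G: 57 + 0.4×(0−57) = 57 − 22.8 = 34.2 → 34
  B: 84 + 0.4×(0−84) = 84 − 33.6 = 50.4 → 50
After the shade: rgb(123, 34, 50) = #7B2232.
Lerp each channel 94% toward 0:
  R: 123 − 115.62 = 7.38 → 7
  G: 34 + 0.94×(0−34) = 34 − 31.96 = 2.04 → 2
  B: 50 + 0.94×(0−50) = 50 − 47 = 3 → 3
rgb(7, 2, 3) = #070203.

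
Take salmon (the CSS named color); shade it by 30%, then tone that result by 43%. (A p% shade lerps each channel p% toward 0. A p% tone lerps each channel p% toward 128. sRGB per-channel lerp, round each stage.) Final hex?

CSS salmon is rgb(250, 128, 114).
A 30% shade moves each channel 30% toward 0:
  R: 250 + 0.3×(0−250) = 250 − 75 = 175 → 175
  G: 128 + 0.3×(0−128) = 128 − 38.4 = 89.6 → 90
  B: 114 + 0.3×(0−114) = 114 − 34.2 = 79.8 → 80
After the shade: rgb(175, 90, 80) = #AF5A50.
A 43% tone moves each channel 43% toward 128:
  R: 175 + 0.43×(128−175) = 175 − 20.21 = 154.79 → 155
  G: 90 + 16.34 = 106.34 → 106
  B: 80 + 20.64 = 100.64 → 101
rgb(155, 106, 101) = #9B6A65.

#9B6A65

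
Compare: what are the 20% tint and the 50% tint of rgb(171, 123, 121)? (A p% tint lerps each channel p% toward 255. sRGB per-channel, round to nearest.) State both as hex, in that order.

#BC9594, #D5BDBC

20% tint:
  R: 171 + 16.8 = 187.8 → 188
  G: 123 + 0.2×(255−123) = 123 + 26.4 = 149.4 → 149
  B: 121 + 0.2×(255−121) = 121 + 26.8 = 147.8 → 148
  → #BC9594
50% tint:
  R: 171 + 42 = 213 → 213
  G: 123 + 66 = 189 → 189
  B: 121 + 0.5×(255−121) = 121 + 67 = 188 → 188
  → #D5BDBC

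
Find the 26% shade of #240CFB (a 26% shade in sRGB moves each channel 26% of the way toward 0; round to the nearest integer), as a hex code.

#240CFB is rgb(36, 12, 251).
Lerp each channel 26% toward 0:
  R: 36 − 9.36 = 26.64 → 27
  G: 12 − 3.12 = 8.88 → 9
  B: 251 + 0.26×(0−251) = 251 − 65.26 = 185.74 → 186
rgb(27, 9, 186) = #1B09BA.

#1B09BA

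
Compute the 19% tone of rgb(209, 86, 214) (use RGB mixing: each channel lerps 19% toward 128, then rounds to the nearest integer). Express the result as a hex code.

Per channel, c → c + 0.19(128 − c):
  R: 209 + 0.19×(128−209) = 209 − 15.39 = 193.61 → 194
  G: 86 + 7.98 = 93.98 → 94
  B: 214 + 0.19×(128−214) = 214 − 16.34 = 197.66 → 198
rgb(194, 94, 198) = #c25ec6.

#c25ec6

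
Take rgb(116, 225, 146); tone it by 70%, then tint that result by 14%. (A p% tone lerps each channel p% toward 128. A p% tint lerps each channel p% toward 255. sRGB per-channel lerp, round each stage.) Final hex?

#8eab96

Lerp each channel 70% toward 128:
  R: 116 + 0.7×(128−116) = 116 + 8.4 = 124.4 → 124
  G: 225 + 0.7×(128−225) = 225 − 67.9 = 157.1 → 157
  B: 146 − 12.6 = 133.4 → 133
After the tone: rgb(124, 157, 133) = #7c9d85.
A 14% tint moves each channel 14% toward 255:
  R: 124 + 0.14×(255−124) = 124 + 18.34 = 142.34 → 142
  G: 157 + 0.14×(255−157) = 157 + 13.72 = 170.72 → 171
  B: 133 + 0.14×(255−133) = 133 + 17.08 = 150.08 → 150
rgb(142, 171, 150) = #8eab96.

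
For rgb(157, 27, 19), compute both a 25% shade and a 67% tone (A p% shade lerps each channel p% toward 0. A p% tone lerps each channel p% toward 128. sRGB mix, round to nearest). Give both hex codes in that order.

25% shade:
  R: 157 − 39.25 = 117.75 → 118
  G: 27 − 6.75 = 20.25 → 20
  B: 19 + 0.25×(0−19) = 19 − 4.75 = 14.25 → 14
  → #76140e
67% tone:
  R: 157 + 0.67×(128−157) = 157 − 19.43 = 137.57 → 138
  G: 27 + 0.67×(128−27) = 27 + 67.67 = 94.67 → 95
  B: 19 + 73.03 = 92.03 → 92
  → #8a5f5c

#76140e, #8a5f5c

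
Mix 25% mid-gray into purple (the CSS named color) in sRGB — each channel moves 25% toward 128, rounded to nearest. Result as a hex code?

#802080

CSS purple is rgb(128, 0, 128).
Lerp each channel 25% toward 128:
  R: 128 + 0.25×(128−128) = 128 + 0 = 128 → 128
  G: 0 + 32 = 32 → 32
  B: 128 + 0 = 128 → 128
rgb(128, 32, 128) = #802080.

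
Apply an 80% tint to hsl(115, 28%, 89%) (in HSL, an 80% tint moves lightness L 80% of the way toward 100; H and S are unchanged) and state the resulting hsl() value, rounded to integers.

L moves 80% from 89 toward 100: 89 + 8.8 = 97.8 → 98.
H and S are unchanged.

hsl(115, 28%, 98%)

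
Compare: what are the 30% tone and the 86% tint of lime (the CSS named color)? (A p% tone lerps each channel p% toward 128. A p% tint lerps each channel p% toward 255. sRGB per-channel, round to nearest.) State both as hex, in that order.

#26D926, #DBFFDB

CSS lime is rgb(0, 255, 0).
30% tone:
  R: 0 + 0.3×(128−0) = 0 + 38.4 = 38.4 → 38
  G: 255 − 38.1 = 216.9 → 217
  B: 0 + 0.3×(128−0) = 0 + 38.4 = 38.4 → 38
  → #26D926
86% tint:
  R: 0 + 0.86×(255−0) = 0 + 219.3 = 219.3 → 219
  G: 255 + 0.86×(255−255) = 255 + 0 = 255 → 255
  B: 0 + 0.86×(255−0) = 0 + 219.3 = 219.3 → 219
  → #DBFFDB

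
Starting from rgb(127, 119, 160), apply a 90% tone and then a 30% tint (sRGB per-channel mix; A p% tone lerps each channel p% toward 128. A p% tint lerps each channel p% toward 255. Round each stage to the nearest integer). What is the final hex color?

A 90% tone moves each channel 90% toward 128:
  R: 127 + 0.9 = 127.9 → 128
  G: 119 + 0.9×(128−119) = 119 + 8.1 = 127.1 → 127
  B: 160 + 0.9×(128−160) = 160 − 28.8 = 131.2 → 131
After the tone: rgb(128, 127, 131) = #807F83.
Per channel, c → c + 0.3(255 − c):
  R: 128 + 38.1 = 166.1 → 166
  G: 127 + 38.4 = 165.4 → 165
  B: 131 + 0.3×(255−131) = 131 + 37.2 = 168.2 → 168
rgb(166, 165, 168) = #A6A5A8.

#A6A5A8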